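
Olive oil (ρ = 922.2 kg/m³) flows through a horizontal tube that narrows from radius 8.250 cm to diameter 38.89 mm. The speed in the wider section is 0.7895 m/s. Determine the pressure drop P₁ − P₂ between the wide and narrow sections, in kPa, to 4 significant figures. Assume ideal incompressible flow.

92.84 kPa

By continuity, v₂ = v₁·A₁/A₂ = 0.7895·(213.8/11.88) = 14.21 m/s.
Along the horizontal streamline, P + ½ρv² is constant.
P₁ − P₂ = ½·922.2·(14.21² − 0.7895²) = ½·922.2·201.3 = 92840 Pa.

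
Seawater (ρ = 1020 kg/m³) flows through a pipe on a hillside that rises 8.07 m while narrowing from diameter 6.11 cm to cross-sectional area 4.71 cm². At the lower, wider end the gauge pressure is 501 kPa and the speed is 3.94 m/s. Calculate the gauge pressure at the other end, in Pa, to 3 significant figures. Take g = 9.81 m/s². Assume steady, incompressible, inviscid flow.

The volume flow rate is constant, so v₂ = (A₁/A₂)v₁ = (29.3/4.71)·3.94 = 24.5 m/s.
Applying Bernoulli between the two ends and solving for P₂: P₂ = P₁ + ½ρ(v₁² − v₂²) − ρgΔh.
P₂ = 501000 + ½·1020·(3.94² − 24.5²) − 1020·9.81·(+8.07) = 501000 + (-299000) − (80800) = 121000 Pa.

P₂ ≈ 121000 Pa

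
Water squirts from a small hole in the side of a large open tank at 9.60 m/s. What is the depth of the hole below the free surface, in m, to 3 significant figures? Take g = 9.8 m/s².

Torricelli: v = √(2gh), so h = v²/(2g).
h = 9.60²/(2·9.8) = 92.2/19.60 = 4.70 m.

4.70 m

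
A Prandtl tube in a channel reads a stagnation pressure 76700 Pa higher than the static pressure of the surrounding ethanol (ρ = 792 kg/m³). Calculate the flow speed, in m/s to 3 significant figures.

The dynamic pressure equals the rise in static pressure at the stagnation point: ΔP = ½ρv².
v = √(2ΔP/ρ) = √(2·76700/792) = 13.9 m/s.

v = 13.9 m/s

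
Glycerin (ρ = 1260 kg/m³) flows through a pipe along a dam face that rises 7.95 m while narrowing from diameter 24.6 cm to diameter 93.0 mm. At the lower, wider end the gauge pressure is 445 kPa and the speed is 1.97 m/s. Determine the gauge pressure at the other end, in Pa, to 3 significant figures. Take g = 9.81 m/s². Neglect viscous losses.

P₂ ≈ 229000 Pa

Mass conservation (A₁v₁ = A₂v₂) gives v₂ = 1.97 × 475/67.9 = 13.8 m/s.
Energy conservation along the streamline gives P₂ = P₁ − ½ρ(v₂² − v₁²) − ρg(h₂ − h₁).
P₂ = 445000 + ½·1260·(1.97² − 13.8²) − 1260·9.81·(+7.95) = 445000 + (-117000) − (98300) = 229000 Pa.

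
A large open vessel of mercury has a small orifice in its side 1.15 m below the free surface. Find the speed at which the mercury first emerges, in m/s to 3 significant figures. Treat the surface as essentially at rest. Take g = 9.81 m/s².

v ≈ 4.75 m/s

With the surface at rest and both surface and jet at atmospheric pressure, Bernoulli gives ρg h = ½ρv², so v = √(2gh) = √(2·9.81·1.15) = 4.75 m/s.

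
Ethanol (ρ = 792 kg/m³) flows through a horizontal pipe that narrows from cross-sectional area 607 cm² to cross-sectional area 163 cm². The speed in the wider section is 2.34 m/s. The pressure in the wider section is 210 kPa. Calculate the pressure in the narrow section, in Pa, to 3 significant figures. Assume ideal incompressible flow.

Continuity gives A₁v₁ = A₂v₂, so v₂ = (607 cm²)/(163 cm²) × 2.34 m/s = 8.71 m/s.
Bernoulli (h₁ = h₂): P₁ − P₂ = ½ρ(v₂² − v₁²).
P₂ = P₁ − ½ρ(v₂² − v₁²) = 210000 − ½·792·(8.71² − 2.34²) = 210000 − 27900 = 182000 Pa.

P₂ ≈ 182000 Pa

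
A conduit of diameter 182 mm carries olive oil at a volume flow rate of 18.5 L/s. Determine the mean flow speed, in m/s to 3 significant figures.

Q = 18.5 L/s = 0.0185 m³/s.
v = Q/A = 0.0185 / 0.0260 = 0.711 m/s.

v ≈ 0.711 m/s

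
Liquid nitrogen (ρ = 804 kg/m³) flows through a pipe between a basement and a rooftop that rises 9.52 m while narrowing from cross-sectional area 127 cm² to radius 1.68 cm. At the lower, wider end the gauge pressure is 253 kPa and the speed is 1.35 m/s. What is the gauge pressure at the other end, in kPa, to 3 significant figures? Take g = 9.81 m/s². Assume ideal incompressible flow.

Continuity gives A₁v₁ = A₂v₂, so v₂ = (127 cm²)/(8.87 cm²) × 1.35 m/s = 19.3 m/s.
Bernoulli: P₁ + ½ρv₁² + ρg h₁ = P₂ + ½ρv₂² + ρg h₂, so P₂ = P₁ + ½ρ(v₁² − v₂²) − ρg(h₂ − h₁).
P₂ = 253000 + ½·804·(1.35² − 19.3²) − 804·9.81·(+9.52) = 253000 + (-150000) − (75100) = 28300 Pa.

P₂ ≈ 28.3 kPa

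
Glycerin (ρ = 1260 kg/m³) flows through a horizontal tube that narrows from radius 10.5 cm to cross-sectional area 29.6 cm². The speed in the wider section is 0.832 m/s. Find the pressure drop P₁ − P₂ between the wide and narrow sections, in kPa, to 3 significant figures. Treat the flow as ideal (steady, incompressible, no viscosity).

ΔP = 59.3 kPa

Mass conservation (A₁v₁ = A₂v₂) gives v₂ = 0.832 × 346/29.6 = 9.74 m/s.
Bernoulli (h₁ = h₂): P₁ − P₂ = ½ρ(v₂² − v₁²).
P₁ − P₂ = ½·1260·(9.74² − 0.832²) = ½·1260·94.1 = 59300 Pa.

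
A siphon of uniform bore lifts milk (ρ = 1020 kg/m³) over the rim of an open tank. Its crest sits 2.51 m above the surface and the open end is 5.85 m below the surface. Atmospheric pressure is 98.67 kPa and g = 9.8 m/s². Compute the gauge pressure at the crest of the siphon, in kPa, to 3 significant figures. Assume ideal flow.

From the surface to the outlet (both open to atmosphere, surface at rest): v = √(2g·h_out) = √(2·9.8·5.85) = 10.7 m/s.
Continuity keeps v the same throughout the tube; from surface to crest, P_atm + 0 = P_top + ½ρv² + ρg·h_top.
P_top = 98670 − ½·1020·10.7² − 1020·9.8·2.51 = 15100 Pa. So P_gauge = P_top − P_atm = -83600 Pa.

P_gauge = -83.6 kPa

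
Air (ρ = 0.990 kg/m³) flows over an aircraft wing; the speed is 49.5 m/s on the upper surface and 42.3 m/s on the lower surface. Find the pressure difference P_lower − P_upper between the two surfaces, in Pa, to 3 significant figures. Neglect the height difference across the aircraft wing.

ΔP ≈ 327 Pa

The pressure is lower where the speed is higher: ΔP = ½ρ(v_up² − v_low²).
ΔP = ½·0.990·(49.5² − 42.3²) = 327 Pa.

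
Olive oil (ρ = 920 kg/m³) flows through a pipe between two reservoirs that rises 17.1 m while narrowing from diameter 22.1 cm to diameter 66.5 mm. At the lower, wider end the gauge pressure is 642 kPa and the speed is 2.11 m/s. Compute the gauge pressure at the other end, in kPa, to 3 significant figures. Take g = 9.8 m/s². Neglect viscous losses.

P₂ ≈ 240 kPa

Continuity gives A₁v₁ = A₂v₂, so v₂ = (384 cm²)/(34.7 cm²) × 2.11 m/s = 23.3 m/s.
Bernoulli: P₁ + ½ρv₁² + ρg h₁ = P₂ + ½ρv₂² + ρg h₂, so P₂ = P₁ + ½ρ(v₁² − v₂²) − ρg(h₂ − h₁).
P₂ = 642000 + ½·920·(2.11² − 23.3²) − 920·9.8·(+17.1) = 642000 + (-248000) − (154000) = 240000 Pa.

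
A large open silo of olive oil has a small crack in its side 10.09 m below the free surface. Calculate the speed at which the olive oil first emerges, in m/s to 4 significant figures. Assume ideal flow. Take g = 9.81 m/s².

14.07 m/s

With the surface at rest and both surface and jet at atmospheric pressure, Bernoulli gives ρg h = ½ρv², so v = √(2gh) = √(2·9.81·10.09) = 14.07 m/s.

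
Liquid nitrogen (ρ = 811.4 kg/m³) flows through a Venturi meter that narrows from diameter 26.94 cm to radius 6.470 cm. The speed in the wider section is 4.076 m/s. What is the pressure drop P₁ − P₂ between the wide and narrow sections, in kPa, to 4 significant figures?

Mass conservation (A₁v₁ = A₂v₂) gives v₂ = 4.076 × 570.0/131.5 = 17.67 m/s.
The pipe is horizontal, so Bernoulli reduces to P₁ + ½ρv₁² = P₂ + ½ρv₂².
P₁ − P₂ = ½·811.4·(17.67² − 4.076²) = ½·811.4·295.5 = 119900 Pa.

ΔP ≈ 119.9 kPa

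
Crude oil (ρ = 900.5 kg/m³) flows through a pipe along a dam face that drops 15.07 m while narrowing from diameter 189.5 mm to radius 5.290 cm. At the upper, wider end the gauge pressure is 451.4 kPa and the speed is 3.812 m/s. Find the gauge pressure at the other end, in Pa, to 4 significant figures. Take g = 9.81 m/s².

P₂ ≈ 523700 Pa

Mass conservation (A₁v₁ = A₂v₂) gives v₂ = 3.812 × 282.0/87.91 = 12.23 m/s.
Energy conservation along the streamline gives P₂ = P₁ − ½ρ(v₂² − v₁²) − ρg(h₂ − h₁).
P₂ = 451400 + ½·900.5·(3.812² − 12.23²) − 900.5·9.81·(−15.07) = 451400 + (-60790) − (-133100) = 523700 Pa.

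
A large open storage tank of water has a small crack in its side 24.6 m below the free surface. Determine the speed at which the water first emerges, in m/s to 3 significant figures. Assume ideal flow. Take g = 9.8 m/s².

v ≈ 22.0 m/s

With the surface at rest and both surface and jet at atmospheric pressure, Bernoulli gives ρg h = ½ρv², so v = √(2gh) = √(2·9.8·24.6) = 22.0 m/s.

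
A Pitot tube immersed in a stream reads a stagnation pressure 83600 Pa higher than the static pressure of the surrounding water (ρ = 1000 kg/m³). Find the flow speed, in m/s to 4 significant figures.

v = 12.93 m/s

Bernoulli between the free stream and the stagnation point: ½ρv² = P_stag − P_static.
v = √(2ΔP/ρ) = √(2·83600/1000) = 12.93 m/s.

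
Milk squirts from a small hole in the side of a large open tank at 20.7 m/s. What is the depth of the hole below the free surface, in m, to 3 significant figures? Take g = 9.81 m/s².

h = 21.8 m

Inverting v = √(2gh) gives h = v² / 2g.
h = 20.7²/(2·9.81) = 428/19.62 = 21.8 m.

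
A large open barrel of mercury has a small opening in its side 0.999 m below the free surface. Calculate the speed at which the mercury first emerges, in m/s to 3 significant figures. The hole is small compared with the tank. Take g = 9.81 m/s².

With the surface at rest and both surface and jet at atmospheric pressure, Bernoulli gives ρg h = ½ρv², so v = √(2gh) = √(2·9.81·0.999) = 4.43 m/s.

v = 4.43 m/s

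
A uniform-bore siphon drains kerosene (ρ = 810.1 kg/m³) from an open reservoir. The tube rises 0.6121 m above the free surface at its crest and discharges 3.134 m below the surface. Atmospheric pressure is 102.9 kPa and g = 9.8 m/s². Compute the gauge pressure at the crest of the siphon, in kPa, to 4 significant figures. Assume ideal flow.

The outlet speed comes from Torricelli: v = √(2g·3.134) = 7.837 m/s.
With constant cross-section the crest speed equals v; applying Bernoulli from the surface up to the crest, P_top = P_atm − ½ρv² − ρg·h_top.
P_top = 102900 − ½·810.1·7.837² − 810.1·9.8·0.6121 = 73160 Pa. So P_gauge = P_top − P_atm = -29740 Pa.

P_gauge ≈ -29.74 kPa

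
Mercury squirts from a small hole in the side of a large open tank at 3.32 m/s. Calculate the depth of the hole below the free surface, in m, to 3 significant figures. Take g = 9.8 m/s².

For a small hole in a large open tank, ½v² = gh, giving h = v²/(2g).
h = 3.32²/(2·9.8) = 11.0/19.60 = 0.562 m.

h ≈ 0.562 m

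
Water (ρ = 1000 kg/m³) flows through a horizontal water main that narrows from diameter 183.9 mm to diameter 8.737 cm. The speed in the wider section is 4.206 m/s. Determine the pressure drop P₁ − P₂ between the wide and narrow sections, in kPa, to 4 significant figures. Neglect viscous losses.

Mass conservation (A₁v₁ = A₂v₂) gives v₂ = 4.206 × 265.6/59.95 = 18.63 m/s.
Bernoulli (h₁ = h₂): P₁ − P₂ = ½ρ(v₂² − v₁²).
P₁ − P₂ = ½·1000·(18.63² − 4.206²) = ½·1000·329.5 = 164800 Pa.

ΔP = 164.8 kPa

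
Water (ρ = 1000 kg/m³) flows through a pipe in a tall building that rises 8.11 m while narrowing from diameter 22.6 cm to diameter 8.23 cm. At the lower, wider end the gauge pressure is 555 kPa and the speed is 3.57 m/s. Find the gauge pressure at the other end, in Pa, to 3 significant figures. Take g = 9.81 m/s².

P₂ = 119000 Pa

Continuity gives A₁v₁ = A₂v₂, so v₂ = (401 cm²)/(53.2 cm²) × 3.57 m/s = 26.9 m/s.
Energy conservation along the streamline gives P₂ = P₁ − ½ρ(v₂² − v₁²) − ρg(h₂ − h₁).
P₂ = 555000 + ½·1000·(3.57² − 26.9²) − 1000·9.81·(+8.11) = 555000 + (-356000) − (79600) = 119000 Pa.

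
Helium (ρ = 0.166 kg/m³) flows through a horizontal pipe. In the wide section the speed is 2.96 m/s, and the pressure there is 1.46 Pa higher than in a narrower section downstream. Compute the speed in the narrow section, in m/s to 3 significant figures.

5.13 m/s

Along the level pipe P + ½ρv² is conserved, hence v₂² = v₁² + 2(P₁ − P₂)/ρ.
v₂ = √(2.96² + 2·1.46/0.166) = √(8.76 + 17.6) = 5.13 m/s.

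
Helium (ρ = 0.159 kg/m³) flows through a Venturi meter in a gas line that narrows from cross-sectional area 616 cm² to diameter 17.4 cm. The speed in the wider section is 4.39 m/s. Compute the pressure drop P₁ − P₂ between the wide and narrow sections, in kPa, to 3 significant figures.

ΔP ≈ 0.00875 kPa

By continuity, v₂ = v₁·A₁/A₂ = 4.39·(616/238) = 11.4 m/s.
Bernoulli (h₁ = h₂): P₁ − P₂ = ½ρ(v₂² − v₁²).
P₁ − P₂ = ½·0.159·(11.4² − 4.39²) = ½·0.159·110 = 8.75 Pa.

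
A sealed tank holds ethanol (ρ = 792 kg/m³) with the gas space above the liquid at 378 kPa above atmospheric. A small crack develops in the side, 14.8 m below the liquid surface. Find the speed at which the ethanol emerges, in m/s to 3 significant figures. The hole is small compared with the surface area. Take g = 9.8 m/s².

v ≈ 35.3 m/s

Take point 1 at the surface (v₁ ≈ 0) and point 2 at the hole (at atmospheric pressure). Bernoulli: P₁ + ρg h = P_atm + ½ρv₂².
With P₁ − P_atm = 378000 Pa, v₂ = √(2gh + 2ΔP/ρ) = √(2·9.8·14.8 + 2·378000/792) = 35.3 m/s.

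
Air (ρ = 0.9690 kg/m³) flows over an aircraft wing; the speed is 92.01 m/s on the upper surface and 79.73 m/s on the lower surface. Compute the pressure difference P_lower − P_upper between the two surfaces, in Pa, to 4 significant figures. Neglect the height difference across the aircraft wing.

Bernoulli (same height): P_lower − P_upper = ½ρ(v_upper² − v_lower²).
ΔP = ½·0.9690·(92.01² − 79.73²) = 1022 Pa.

ΔP = 1022 Pa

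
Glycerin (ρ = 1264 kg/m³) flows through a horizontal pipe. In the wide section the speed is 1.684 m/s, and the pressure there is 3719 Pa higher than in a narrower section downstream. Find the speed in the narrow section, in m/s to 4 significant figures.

v₂ ≈ 2.953 m/s

Along the level pipe P + ½ρv² is conserved, hence v₂² = v₁² + 2(P₁ − P₂)/ρ.
v₂ = √(1.684² + 2·3719/1264) = √(2.836 + 5.884) = 2.953 m/s.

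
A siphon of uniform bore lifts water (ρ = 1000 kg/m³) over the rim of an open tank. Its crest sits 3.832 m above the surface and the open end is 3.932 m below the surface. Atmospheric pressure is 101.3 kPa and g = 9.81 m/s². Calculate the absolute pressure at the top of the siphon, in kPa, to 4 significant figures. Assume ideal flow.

P_top ≈ 25.14 kPa

The outlet speed comes from Torricelli: v = √(2g·3.932) = 8.783 m/s.
With constant cross-section the crest speed equals v; applying Bernoulli from the surface up to the crest, P_top = P_atm − ½ρv² − ρg·h_top.
P_top = 101300 − ½·1000·8.783² − 1000·9.81·3.832 = 25140 Pa.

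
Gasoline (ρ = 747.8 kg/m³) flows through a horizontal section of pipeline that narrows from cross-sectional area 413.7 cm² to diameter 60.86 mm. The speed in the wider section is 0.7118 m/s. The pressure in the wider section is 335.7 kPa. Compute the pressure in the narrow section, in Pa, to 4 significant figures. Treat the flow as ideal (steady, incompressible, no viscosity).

P₂ = 297600 Pa

The volume flow rate is constant, so v₂ = (A₁/A₂)v₁ = (413.7/29.09)·0.7118 = 10.12 m/s.
The pipe is horizontal, so Bernoulli reduces to P₁ + ½ρv₁² = P₂ + ½ρv₂².
P₂ = P₁ − ½ρ(v₂² − v₁²) = 335700 − ½·747.8·(10.12² − 0.7118²) = 335700 − 38120 = 297600 Pa.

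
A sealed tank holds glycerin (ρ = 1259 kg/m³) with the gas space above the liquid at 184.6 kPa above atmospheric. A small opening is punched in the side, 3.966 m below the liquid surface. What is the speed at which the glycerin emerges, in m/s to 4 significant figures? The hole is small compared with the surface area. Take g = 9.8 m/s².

Take point 1 at the surface (v₁ ≈ 0) and point 2 at the hole (at atmospheric pressure). Bernoulli: P₁ + ρg h = P_atm + ½ρv₂².
With P₁ − P_atm = 184600 Pa, v₂ = √(2gh + 2ΔP/ρ) = √(2·9.8·3.966 + 2·184600/1259) = 19.26 m/s.

v = 19.26 m/s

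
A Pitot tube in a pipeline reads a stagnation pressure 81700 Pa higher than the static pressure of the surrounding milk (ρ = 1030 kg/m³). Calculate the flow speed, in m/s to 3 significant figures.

Bernoulli between the free stream and the stagnation point: ½ρv² = P_stag − P_static.
v = √(2ΔP/ρ) = √(2·81700/1030) = 12.6 m/s.

12.6 m/s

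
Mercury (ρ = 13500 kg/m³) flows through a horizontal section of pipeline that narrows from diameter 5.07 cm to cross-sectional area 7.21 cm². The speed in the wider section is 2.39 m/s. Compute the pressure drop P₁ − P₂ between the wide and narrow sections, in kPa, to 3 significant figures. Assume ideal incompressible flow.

ΔP = 264 kPa

Continuity gives A₁v₁ = A₂v₂, so v₂ = (20.2 cm²)/(7.21 cm²) × 2.39 m/s = 6.69 m/s.
The pipe is horizontal, so Bernoulli reduces to P₁ + ½ρv₁² = P₂ + ½ρv₂².
P₁ − P₂ = ½·13500·(6.69² − 2.39²) = ½·13500·39.1 = 264000 Pa.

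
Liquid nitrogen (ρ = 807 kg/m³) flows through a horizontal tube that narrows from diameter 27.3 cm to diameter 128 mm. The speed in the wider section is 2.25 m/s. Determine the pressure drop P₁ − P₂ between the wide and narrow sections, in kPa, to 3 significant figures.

ΔP ≈ 40.2 kPa

Mass conservation (A₁v₁ = A₂v₂) gives v₂ = 2.25 × 585/129 = 10.2 m/s.
With no height change, Bernoulli's equation is P₁ + ½ρv₁² = P₂ + ½ρv₂².
P₁ − P₂ = ½·807·(10.2² − 2.25²) = ½·807·99.7 = 40200 Pa.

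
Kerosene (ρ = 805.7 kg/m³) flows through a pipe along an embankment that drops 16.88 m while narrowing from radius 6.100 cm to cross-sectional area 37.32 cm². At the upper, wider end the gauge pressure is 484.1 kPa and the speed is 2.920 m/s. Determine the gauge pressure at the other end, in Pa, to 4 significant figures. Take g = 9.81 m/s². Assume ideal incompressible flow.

P₂ = 587300 Pa

Mass conservation (A₁v₁ = A₂v₂) gives v₂ = 2.920 × 116.9/37.32 = 9.146 m/s.
Applying Bernoulli between the two ends and solving for P₂: P₂ = P₁ + ½ρ(v₁² − v₂²) − ρgΔh.
P₂ = 484100 + ½·805.7·(2.920² − 9.146²) − 805.7·9.81·(−16.88) = 484100 + (-30270) − (-133400) = 587300 Pa.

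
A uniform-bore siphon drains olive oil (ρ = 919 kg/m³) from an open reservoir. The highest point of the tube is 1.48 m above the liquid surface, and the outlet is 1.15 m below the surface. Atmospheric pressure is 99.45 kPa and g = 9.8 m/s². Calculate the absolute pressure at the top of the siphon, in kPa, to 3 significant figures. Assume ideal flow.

From the surface to the outlet (both open to atmosphere, surface at rest): v = √(2g·h_out) = √(2·9.8·1.15) = 4.75 m/s.
Continuity keeps v the same throughout the tube; from surface to crest, P_atm + 0 = P_top + ½ρv² + ρg·h_top.
P_top = 99450 − ½·919·4.75² − 919·9.8·1.48 = 75800 Pa.

P_top ≈ 75.8 kPa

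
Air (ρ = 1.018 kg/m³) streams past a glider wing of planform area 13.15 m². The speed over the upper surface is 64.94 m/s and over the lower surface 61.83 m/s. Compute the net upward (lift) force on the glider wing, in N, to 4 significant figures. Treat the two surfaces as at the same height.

F ≈ 2639 N

The faster flow above has the lower pressure; Bernoulli (same height) gives ΔP = ½ρ(v_up² − v_low²).
ΔP = ½·1.018·(64.94² − 61.83²) = 200.7 Pa.
Lift = ΔP · A = 200.7 × 13.15 = 2639 N.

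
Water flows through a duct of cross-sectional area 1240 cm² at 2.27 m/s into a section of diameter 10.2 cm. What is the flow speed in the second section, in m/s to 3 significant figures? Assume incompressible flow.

The volume flow rate is constant, so v₂ = (A₁/A₂)v₁ = (1240/81.7)·2.27 = 34.4 m/s.

v₂ ≈ 34.4 m/s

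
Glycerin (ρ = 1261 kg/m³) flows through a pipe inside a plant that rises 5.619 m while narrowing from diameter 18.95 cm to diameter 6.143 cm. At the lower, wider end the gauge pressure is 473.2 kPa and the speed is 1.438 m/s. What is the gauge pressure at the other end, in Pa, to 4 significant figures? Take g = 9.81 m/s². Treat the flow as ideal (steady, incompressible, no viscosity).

P₂ = 286900 Pa

By continuity, v₂ = v₁·A₁/A₂ = 1.438·(282.0/29.64) = 13.68 m/s.
Applying Bernoulli between the two ends and solving for P₂: P₂ = P₁ + ½ρ(v₁² − v₂²) − ρgΔh.
P₂ = 473200 + ½·1261·(1.438² − 13.68²) − 1261·9.81·(+5.619) = 473200 + (-116800) − (69510) = 286900 Pa.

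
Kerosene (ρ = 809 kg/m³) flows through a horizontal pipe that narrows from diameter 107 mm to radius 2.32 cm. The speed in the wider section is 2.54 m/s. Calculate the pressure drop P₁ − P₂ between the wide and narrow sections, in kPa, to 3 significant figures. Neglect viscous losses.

The volume flow rate is constant, so v₂ = (A₁/A₂)v₁ = (89.9/16.9)·2.54 = 13.5 m/s.
The pipe is horizontal, so Bernoulli reduces to P₁ + ½ρv₁² = P₂ + ½ρv₂².
P₁ − P₂ = ½·809·(13.5² − 2.54²) = ½·809·176 = 71200 Pa.

ΔP ≈ 71.2 kPa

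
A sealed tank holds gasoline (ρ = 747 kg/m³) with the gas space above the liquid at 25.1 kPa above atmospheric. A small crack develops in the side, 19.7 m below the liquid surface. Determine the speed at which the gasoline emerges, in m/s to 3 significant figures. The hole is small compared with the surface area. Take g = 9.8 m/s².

v ≈ 21.3 m/s

Take point 1 at the surface (v₁ ≈ 0) and point 2 at the hole (at atmospheric pressure). Bernoulli: P₁ + ρg h = P_atm + ½ρv₂².
With P₁ − P_atm = 25100 Pa, v₂ = √(2gh + 2ΔP/ρ) = √(2·9.8·19.7 + 2·25100/747) = 21.3 m/s.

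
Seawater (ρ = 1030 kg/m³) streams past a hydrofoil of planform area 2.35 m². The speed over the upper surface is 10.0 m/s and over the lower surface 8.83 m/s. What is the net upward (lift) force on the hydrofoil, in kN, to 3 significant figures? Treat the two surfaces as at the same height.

F ≈ 26.7 kN

The faster flow above has the lower pressure; Bernoulli (same height) gives ΔP = ½ρ(v_up² − v_low²).
ΔP = ½·1030·(10.0² − 8.83²) = 11300 Pa.
Lift = ΔP · A = 11300 × 2.35 = 26700 N.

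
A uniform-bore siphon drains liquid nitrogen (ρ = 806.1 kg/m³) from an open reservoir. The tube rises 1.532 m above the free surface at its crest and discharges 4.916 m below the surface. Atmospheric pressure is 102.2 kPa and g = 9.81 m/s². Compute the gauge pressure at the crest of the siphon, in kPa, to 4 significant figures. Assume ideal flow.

P_gauge ≈ -50.99 kPa

Bernoulli surface→outlet gives ½v² = g·h_out, so v = √(2·9.81·4.916) = 9.821 m/s.
The bore is uniform, so the speed at the crest is the same v. Bernoulli surface→crest: P_atm = P_top + ½ρv² + ρg·h_top.
P_top = 102200 − ½·806.1·9.821² − 806.1·9.81·1.532 = 51210 Pa. So P_gauge = P_top − P_atm = -50990 Pa.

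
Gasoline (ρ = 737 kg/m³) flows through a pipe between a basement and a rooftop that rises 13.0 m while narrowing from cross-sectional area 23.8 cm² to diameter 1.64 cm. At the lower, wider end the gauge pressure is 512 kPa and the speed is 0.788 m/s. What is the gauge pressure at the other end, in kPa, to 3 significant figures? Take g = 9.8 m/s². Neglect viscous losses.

Continuity gives A₁v₁ = A₂v₂, so v₂ = (23.8 cm²)/(2.11 cm²) × 0.788 m/s = 8.88 m/s.
Energy conservation along the streamline gives P₂ = P₁ − ½ρ(v₂² − v₁²) − ρg(h₂ − h₁).
P₂ = 512000 + ½·737·(0.788² − 8.88²) − 737·9.8·(+13.0) = 512000 + (-28800) − (93900) = 389000 Pa.

P₂ ≈ 389 kPa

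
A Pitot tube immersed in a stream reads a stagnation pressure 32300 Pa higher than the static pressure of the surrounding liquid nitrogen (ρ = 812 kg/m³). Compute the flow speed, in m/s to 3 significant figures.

At the stagnation point the flow is brought to rest, so Bernoulli gives P_stag − P_static = ½ρv².
v = √(2ΔP/ρ) = √(2·32300/812) = 8.92 m/s.

v = 8.92 m/s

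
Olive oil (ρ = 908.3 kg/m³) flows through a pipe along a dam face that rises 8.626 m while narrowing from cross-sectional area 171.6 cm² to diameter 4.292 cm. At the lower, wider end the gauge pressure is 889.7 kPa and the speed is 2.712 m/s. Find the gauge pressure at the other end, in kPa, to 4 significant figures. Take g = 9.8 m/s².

The volume flow rate is constant, so v₂ = (A₁/A₂)v₁ = (171.6/14.47)·2.712 = 32.17 m/s.
Applying Bernoulli between the two ends and solving for P₂: P₂ = P₁ + ½ρ(v₁² − v₂²) − ρgΔh.
P₂ = 889700 + ½·908.3·(2.712² − 32.17²) − 908.3·9.8·(+8.626) = 889700 + (-466500) − (76780) = 346400 Pa.

P₂ = 346.4 kPa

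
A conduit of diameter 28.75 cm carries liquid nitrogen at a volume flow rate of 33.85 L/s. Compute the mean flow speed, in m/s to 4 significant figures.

Q = 33.85 L/s = 0.03385 m³/s.
v = Q/A = 0.03385 / 0.06492 = 0.5214 m/s.

v = 0.5214 m/s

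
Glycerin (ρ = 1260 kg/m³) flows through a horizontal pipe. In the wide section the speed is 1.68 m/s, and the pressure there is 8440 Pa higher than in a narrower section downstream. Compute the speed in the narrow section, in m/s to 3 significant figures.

v₂ = 4.03 m/s

Along the level pipe P + ½ρv² is conserved, hence v₂² = v₁² + 2(P₁ − P₂)/ρ.
v₂ = √(1.68² + 2·8440/1260) = √(2.82 + 13.4) = 4.03 m/s.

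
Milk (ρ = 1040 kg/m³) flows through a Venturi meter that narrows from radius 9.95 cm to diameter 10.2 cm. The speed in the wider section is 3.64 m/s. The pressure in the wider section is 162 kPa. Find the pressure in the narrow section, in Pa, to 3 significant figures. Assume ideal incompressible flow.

By continuity, v₂ = v₁·A₁/A₂ = 3.64·(311/81.7) = 13.9 m/s.
The pipe is horizontal, so Bernoulli reduces to P₁ + ½ρv₁² = P₂ + ½ρv₂².
P₂ = P₁ − ½ρ(v₂² − v₁²) = 162000 − ½·1040·(13.9² − 3.64²) = 162000 − 92900 = 69100 Pa.

69100 Pa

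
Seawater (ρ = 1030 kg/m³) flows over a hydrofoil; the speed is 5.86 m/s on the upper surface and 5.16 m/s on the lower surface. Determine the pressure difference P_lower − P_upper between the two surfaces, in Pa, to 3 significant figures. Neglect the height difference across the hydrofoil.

ΔP ≈ 3970 Pa

With negligible Δh, P + ½ρv² is constant, so P_low − P_up = ½ρ(v_up² − v_low²).
ΔP = ½·1030·(5.86² − 5.16²) = 3970 Pa.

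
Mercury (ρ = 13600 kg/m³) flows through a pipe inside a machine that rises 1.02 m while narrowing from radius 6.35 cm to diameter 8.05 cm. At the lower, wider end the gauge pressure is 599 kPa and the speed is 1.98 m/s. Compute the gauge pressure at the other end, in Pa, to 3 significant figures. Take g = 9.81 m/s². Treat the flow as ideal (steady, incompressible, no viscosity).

P₂ = 324000 Pa

Mass conservation (A₁v₁ = A₂v₂) gives v₂ = 1.98 × 127/50.9 = 4.93 m/s.
Applying Bernoulli between the two ends and solving for P₂: P₂ = P₁ + ½ρ(v₁² − v₂²) − ρgΔh.
P₂ = 599000 + ½·13600·(1.98² − 4.93²) − 13600·9.81·(+1.02) = 599000 + (-138000) − (136000) = 324000 Pa.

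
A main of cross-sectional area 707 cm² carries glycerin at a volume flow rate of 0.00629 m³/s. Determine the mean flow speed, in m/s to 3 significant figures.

Q = 0.00629 m³/s = 0.00629 m³/s.
v = Q/A = 0.00629 / 0.0707 = 0.0890 m/s.

v ≈ 0.0890 m/s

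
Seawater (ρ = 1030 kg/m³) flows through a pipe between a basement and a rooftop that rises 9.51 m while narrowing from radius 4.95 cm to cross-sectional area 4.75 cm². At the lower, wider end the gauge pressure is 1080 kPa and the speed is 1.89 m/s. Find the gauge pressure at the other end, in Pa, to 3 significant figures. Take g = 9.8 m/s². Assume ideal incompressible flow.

P₂ ≈ 503000 Pa

Continuity gives A₁v₁ = A₂v₂, so v₂ = (77.0 cm²)/(4.75 cm²) × 1.89 m/s = 30.6 m/s.
Energy conservation along the streamline gives P₂ = P₁ − ½ρ(v₂² − v₁²) − ρg(h₂ − h₁).
P₂ = 1080000 + ½·1030·(1.89² − 30.6²) − 1030·9.8·(+9.51) = 1080000 + (-481000) − (96000) = 503000 Pa.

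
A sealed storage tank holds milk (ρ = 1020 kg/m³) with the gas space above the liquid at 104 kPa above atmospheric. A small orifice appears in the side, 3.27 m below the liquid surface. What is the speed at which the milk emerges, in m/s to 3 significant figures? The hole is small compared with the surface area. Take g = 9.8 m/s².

v ≈ 16.4 m/s

Take point 1 at the surface (v₁ ≈ 0) and point 2 at the hole (at atmospheric pressure). Bernoulli: P₁ + ρg h = P_atm + ½ρv₂².
With P₁ − P_atm = 104000 Pa, v₂ = √(2gh + 2ΔP/ρ) = √(2·9.8·3.27 + 2·104000/1020) = 16.4 m/s.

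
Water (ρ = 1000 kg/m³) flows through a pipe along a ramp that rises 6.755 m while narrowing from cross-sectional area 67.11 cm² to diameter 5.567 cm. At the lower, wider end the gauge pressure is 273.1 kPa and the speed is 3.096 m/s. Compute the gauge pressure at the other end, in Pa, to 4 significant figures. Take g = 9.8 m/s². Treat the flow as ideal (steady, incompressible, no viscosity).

Mass conservation (A₁v₁ = A₂v₂) gives v₂ = 3.096 × 67.11/24.34 = 8.536 m/s.
Bernoulli: P₁ + ½ρv₁² + ρg h₁ = P₂ + ½ρv₂² + ρg h₂, so P₂ = P₁ + ½ρ(v₁² − v₂²) − ρg(h₂ − h₁).
P₂ = 273100 + ½·1000·(3.096² − 8.536²) − 1000·9.8·(+6.755) = 273100 + (-31640) − (66200) = 175300 Pa.

P₂ ≈ 175300 Pa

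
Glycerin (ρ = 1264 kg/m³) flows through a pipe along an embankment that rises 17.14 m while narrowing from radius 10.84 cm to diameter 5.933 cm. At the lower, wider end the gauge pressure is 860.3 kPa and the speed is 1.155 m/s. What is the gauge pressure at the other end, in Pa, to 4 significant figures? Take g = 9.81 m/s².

P₂ = 498300 Pa

The volume flow rate is constant, so v₂ = (A₁/A₂)v₁ = (369.2/27.65)·1.155 = 15.42 m/s.
Bernoulli: P₁ + ½ρv₁² + ρg h₁ = P₂ + ½ρv₂² + ρg h₂, so P₂ = P₁ + ½ρ(v₁² − v₂²) − ρg(h₂ − h₁).
P₂ = 860300 + ½·1264·(1.155² − 15.42²) − 1264·9.81·(+17.14) = 860300 + (-149500) − (212500) = 498300 Pa.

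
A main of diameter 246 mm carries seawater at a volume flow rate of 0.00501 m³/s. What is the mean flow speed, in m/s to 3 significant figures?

Q = 0.00501 m³/s = 0.00501 m³/s.
v = Q/A = 0.00501 / 0.0475 = 0.105 m/s.

0.105 m/s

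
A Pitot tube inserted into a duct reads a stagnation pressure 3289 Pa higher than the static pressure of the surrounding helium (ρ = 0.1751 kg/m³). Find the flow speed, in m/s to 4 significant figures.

v ≈ 193.8 m/s

Bernoulli between the free stream and the stagnation point: ½ρv² = P_stag − P_static.
v = √(2ΔP/ρ) = √(2·3289/0.1751) = 193.8 m/s.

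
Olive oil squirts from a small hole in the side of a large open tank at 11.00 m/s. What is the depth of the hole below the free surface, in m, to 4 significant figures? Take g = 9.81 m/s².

Inverting v = √(2gh) gives h = v² / 2g.
h = 11.00²/(2·9.81) = 121.0/19.62 = 6.167 m.

h ≈ 6.167 m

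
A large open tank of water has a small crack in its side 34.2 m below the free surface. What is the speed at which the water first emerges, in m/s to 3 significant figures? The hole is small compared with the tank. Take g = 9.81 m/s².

Torricelli's result v = √(2gh) gives v = √(2·9.81·34.2) = 25.9 m/s.

25.9 m/s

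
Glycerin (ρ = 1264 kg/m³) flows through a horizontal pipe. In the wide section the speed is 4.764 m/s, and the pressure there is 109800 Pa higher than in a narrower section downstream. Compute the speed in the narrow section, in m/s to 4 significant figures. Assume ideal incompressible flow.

With h₁ = h₂, rearranging Bernoulli gives v₂ = √(v₁² + 2ΔP/ρ).
v₂ = √(4.764² + 2·109800/1264) = √(22.70 + 173.7) = 14.02 m/s.

14.02 m/s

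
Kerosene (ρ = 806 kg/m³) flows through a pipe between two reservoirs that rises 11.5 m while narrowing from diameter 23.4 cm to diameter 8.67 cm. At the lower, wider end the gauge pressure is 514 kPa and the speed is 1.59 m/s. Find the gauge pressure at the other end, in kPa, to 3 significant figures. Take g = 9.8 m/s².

The volume flow rate is constant, so v₂ = (A₁/A₂)v₁ = (430/59.0)·1.59 = 11.6 m/s.
Bernoulli: P₁ + ½ρv₁² + ρg h₁ = P₂ + ½ρv₂² + ρg h₂, so P₂ = P₁ + ½ρ(v₁² − v₂²) − ρg(h₂ − h₁).
P₂ = 514000 + ½·806·(1.59² − 11.6²) − 806·9.8·(+11.5) = 514000 + (-53000) − (90800) = 370000 Pa.

P₂ ≈ 370 kPa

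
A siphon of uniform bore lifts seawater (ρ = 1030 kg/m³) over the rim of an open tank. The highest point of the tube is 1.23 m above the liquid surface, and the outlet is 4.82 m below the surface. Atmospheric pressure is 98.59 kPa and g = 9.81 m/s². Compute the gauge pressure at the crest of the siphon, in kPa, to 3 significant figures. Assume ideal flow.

The outlet speed comes from Torricelli: v = √(2g·4.82) = 9.72 m/s.
Continuity keeps v the same throughout the tube; from surface to crest, P_atm + 0 = P_top + ½ρv² + ρg·h_top.
P_top = 98590 − ½·1030·9.72² − 1030·9.81·1.23 = 37500 Pa. So P_gauge = P_top − P_atm = -61100 Pa.

-61.1 kPa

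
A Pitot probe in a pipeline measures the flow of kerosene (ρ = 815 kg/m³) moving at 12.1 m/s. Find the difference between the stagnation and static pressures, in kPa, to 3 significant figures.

The dynamic pressure equals the rise in static pressure at the stagnation point: ΔP = ½ρv².
ΔP = ½·815·12.1² = 59700 Pa.

ΔP = 59.7 kPa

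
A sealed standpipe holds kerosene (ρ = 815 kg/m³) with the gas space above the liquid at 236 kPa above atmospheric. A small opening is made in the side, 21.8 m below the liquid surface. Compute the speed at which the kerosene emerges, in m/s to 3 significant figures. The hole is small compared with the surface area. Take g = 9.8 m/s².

Take point 1 at the surface (v₁ ≈ 0) and point 2 at the hole (at atmospheric pressure). Bernoulli: P₁ + ρg h = P_atm + ½ρv₂².
With P₁ − P_atm = 236000 Pa, v₂ = √(2gh + 2ΔP/ρ) = √(2·9.8·21.8 + 2·236000/815) = 31.7 m/s.

31.7 m/s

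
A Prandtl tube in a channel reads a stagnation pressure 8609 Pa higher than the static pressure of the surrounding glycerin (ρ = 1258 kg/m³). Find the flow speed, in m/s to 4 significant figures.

At the stagnation point the flow is brought to rest, so Bernoulli gives P_stag − P_static = ½ρv².
v = √(2ΔP/ρ) = √(2·8609/1258) = 3.700 m/s.

v ≈ 3.700 m/s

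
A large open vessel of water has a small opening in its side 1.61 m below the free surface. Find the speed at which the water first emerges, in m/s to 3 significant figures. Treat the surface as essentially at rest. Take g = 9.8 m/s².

Bernoulli from surface to hole (P equal, v_surface ≈ 0): v = √(2gh) = √(2×9.8×1.61) = 5.62 m/s.

v = 5.62 m/s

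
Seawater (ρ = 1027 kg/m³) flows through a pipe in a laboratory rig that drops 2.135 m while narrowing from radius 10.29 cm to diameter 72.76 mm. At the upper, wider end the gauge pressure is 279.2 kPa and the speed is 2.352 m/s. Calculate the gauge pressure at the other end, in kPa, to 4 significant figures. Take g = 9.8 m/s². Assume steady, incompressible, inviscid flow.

By continuity, v₂ = v₁·A₁/A₂ = 2.352·(332.6/41.58) = 18.82 m/s.
Energy conservation along the streamline gives P₂ = P₁ − ½ρ(v₂² − v₁²) − ρg(h₂ − h₁).
P₂ = 279200 + ½·1027·(2.352² − 18.82²) − 1027·9.8·(−2.135) = 279200 + (-179000) − (-21490) = 121700 Pa.

121.7 kPa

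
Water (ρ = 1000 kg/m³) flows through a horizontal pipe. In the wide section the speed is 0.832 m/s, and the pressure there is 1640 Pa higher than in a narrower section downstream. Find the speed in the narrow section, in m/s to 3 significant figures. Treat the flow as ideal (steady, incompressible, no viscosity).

Horizontal Bernoulli: P₁ + ½ρv₁² = P₂ + ½ρv₂², so v₂² = v₁² + 2(P₁ − P₂)/ρ.
v₂ = √(0.832² + 2·1640/1000) = √(0.692 + 3.28) = 1.99 m/s.

v₂ ≈ 1.99 m/s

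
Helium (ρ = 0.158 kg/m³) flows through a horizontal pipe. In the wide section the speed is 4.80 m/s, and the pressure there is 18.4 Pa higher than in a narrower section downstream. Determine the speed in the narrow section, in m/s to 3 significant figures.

Along the level pipe P + ½ρv² is conserved, hence v₂² = v₁² + 2(P₁ − P₂)/ρ.
v₂ = √(4.80² + 2·18.4/0.158) = √(23.0 + 233) = 16.0 m/s.

v₂ ≈ 16.0 m/s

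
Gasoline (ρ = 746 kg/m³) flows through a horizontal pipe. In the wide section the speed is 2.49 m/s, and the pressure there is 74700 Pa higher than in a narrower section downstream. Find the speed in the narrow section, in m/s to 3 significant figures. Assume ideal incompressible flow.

With h₁ = h₂, rearranging Bernoulli gives v₂ = √(v₁² + 2ΔP/ρ).
v₂ = √(2.49² + 2·74700/746) = √(6.20 + 200) = 14.4 m/s.

v₂ ≈ 14.4 m/s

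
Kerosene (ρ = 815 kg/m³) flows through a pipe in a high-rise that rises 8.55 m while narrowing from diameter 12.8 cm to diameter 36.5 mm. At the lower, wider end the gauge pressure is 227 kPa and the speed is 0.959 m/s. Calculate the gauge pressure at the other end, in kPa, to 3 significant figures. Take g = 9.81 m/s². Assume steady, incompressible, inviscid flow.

102 kPa

Mass conservation (A₁v₁ = A₂v₂) gives v₂ = 0.959 × 129/10.5 = 11.8 m/s.
Energy conservation along the streamline gives P₂ = P₁ − ½ρ(v₂² − v₁²) − ρg(h₂ − h₁).
P₂ = 227000 + ½·815·(0.959² − 11.8²) − 815·9.81·(+8.55) = 227000 + (-56300) − (68400) = 102000 Pa.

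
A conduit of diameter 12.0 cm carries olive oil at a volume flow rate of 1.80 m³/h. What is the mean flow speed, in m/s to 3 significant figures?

0.0442 m/s

Q = 1.80 m³/h = 0.000500 m³/s.
v = Q/A = 0.000500 / 0.0113 = 0.0442 m/s.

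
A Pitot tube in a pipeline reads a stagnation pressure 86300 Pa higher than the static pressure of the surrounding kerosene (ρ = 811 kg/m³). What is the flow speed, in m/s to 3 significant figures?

Bernoulli between the free stream and the stagnation point: ½ρv² = P_stag − P_static.
v = √(2ΔP/ρ) = √(2·86300/811) = 14.6 m/s.

v ≈ 14.6 m/s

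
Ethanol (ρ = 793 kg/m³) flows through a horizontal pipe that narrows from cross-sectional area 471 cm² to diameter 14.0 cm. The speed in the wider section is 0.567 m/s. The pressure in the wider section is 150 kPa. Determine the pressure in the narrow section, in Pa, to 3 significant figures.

P₂ ≈ 149000 Pa

Mass conservation (A₁v₁ = A₂v₂) gives v₂ = 0.567 × 471/154 = 1.73 m/s.
Bernoulli (h₁ = h₂): P₁ − P₂ = ½ρ(v₂² − v₁²).
P₂ = P₁ − ½ρ(v₂² − v₁²) = 150000 − ½·793·(1.73² − 0.567²) = 150000 − 1070 = 149000 Pa.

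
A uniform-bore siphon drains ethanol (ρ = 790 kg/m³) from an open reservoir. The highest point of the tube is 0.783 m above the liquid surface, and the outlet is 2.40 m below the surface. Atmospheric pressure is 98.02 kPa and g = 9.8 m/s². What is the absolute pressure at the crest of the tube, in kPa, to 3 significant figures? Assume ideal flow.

Bernoulli surface→outlet gives ½v² = g·h_out, so v = √(2·9.8·2.40) = 6.86 m/s.
The bore is uniform, so the speed at the crest is the same v. Bernoulli surface→crest: P_atm = P_top + ½ρv² + ρg·h_top.
P_top = 98020 − ½·790·6.86² − 790·9.8·0.783 = 73400 Pa.

P_top ≈ 73.4 kPa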